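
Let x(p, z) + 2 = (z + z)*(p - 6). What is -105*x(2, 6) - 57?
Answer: 5193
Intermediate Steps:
x(p, z) = -2 + 2*z*(-6 + p) (x(p, z) = -2 + (z + z)*(p - 6) = -2 + (2*z)*(-6 + p) = -2 + 2*z*(-6 + p))
-105*x(2, 6) - 57 = -105*(-2 - 12*6 + 2*2*6) - 57 = -105*(-2 - 72 + 24) - 57 = -105*(-50) - 57 = 5250 - 57 = 5193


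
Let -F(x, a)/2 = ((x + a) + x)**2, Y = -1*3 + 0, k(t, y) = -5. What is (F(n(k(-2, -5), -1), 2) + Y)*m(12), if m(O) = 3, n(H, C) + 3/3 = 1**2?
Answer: -33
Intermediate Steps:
n(H, C) = 0 (n(H, C) = -1 + 1**2 = -1 + 1 = 0)
Y = -3 (Y = -3 + 0 = -3)
F(x, a) = -2*(a + 2*x)**2 (F(x, a) = -2*((x + a) + x)**2 = -2*((a + x) + x)**2 = -2*(a + 2*x)**2)
(F(n(k(-2, -5), -1), 2) + Y)*m(12) = (-2*(2 + 2*0)**2 - 3)*3 = (-2*(2 + 0)**2 - 3)*3 = (-2*2**2 - 3)*3 = (-2*4 - 3)*3 = (-8 - 3)*3 = -11*3 = -33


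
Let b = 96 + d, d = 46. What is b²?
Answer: 20164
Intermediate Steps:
b = 142 (b = 96 + 46 = 142)
b² = 142² = 20164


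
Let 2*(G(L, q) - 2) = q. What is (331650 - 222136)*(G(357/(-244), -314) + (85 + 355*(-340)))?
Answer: -13226005780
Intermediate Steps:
G(L, q) = 2 + q/2
(331650 - 222136)*(G(357/(-244), -314) + (85 + 355*(-340))) = (331650 - 222136)*((2 + (½)*(-314)) + (85 + 355*(-340))) = 109514*((2 - 157) + (85 - 120700)) = 109514*(-155 - 120615) = 109514*(-120770) = -13226005780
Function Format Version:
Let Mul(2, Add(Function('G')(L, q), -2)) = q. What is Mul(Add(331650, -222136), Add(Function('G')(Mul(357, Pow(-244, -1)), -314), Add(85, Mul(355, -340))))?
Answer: -13226005780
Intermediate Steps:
Function('G')(L, q) = Add(2, Mul(Rational(1, 2), q))
Mul(Add(331650, -222136), Add(Function('G')(Mul(357, Pow(-244, -1)), -314), Add(85, Mul(355, -340)))) = Mul(Add(331650, -222136), Add(Add(2, Mul(Rational(1, 2), -314)), Add(85, Mul(355, -340)))) = Mul(109514, Add(Add(2, -157), Add(85, -120700))) = Mul(109514, Add(-155, -120615)) = Mul(109514, -120770) = -13226005780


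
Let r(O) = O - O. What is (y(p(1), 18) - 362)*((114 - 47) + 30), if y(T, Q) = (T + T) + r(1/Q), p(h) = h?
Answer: -34920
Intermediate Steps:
r(O) = 0
y(T, Q) = 2*T (y(T, Q) = (T + T) + 0 = 2*T + 0 = 2*T)
(y(p(1), 18) - 362)*((114 - 47) + 30) = (2*1 - 362)*((114 - 47) + 30) = (2 - 362)*(67 + 30) = -360*97 = -34920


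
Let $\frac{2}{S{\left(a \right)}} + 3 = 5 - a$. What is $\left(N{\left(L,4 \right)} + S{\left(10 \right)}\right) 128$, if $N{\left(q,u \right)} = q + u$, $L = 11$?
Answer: $1888$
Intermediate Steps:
$S{\left(a \right)} = \frac{2}{2 - a}$ ($S{\left(a \right)} = \frac{2}{-3 - \left(-5 + a\right)} = \frac{2}{2 - a}$)
$\left(N{\left(L,4 \right)} + S{\left(10 \right)}\right) 128 = \left(\left(11 + 4\right) - \frac{2}{-2 + 10}\right) 128 = \left(15 - \frac{2}{8}\right) 128 = \left(15 - \frac{1}{4}\right) 128 = \frac{59}{4} \cdot 128 = 1888$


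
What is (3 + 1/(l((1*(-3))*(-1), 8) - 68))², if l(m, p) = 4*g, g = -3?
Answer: 57121/6400 ≈ 8.9252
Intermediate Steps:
l(m, p) = -12 (l(m, p) = 4*(-3) = -12)
(3 + 1/(l((1*(-3))*(-1), 8) - 68))² = (3 + 1/(-12 - 68))² = (3 + 1/(-80))² = (3 - 1/80)² = (239/80)² = 57121/6400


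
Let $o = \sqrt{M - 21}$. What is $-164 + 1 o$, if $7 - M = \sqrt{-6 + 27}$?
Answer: $-164 + i \sqrt{14 + \sqrt{21}} \approx -164.0 + 4.3108 i$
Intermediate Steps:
$M = 7 - \sqrt{21}$ ($M = 7 - \sqrt{-6 + 27} = 7 - \sqrt{21} \approx 2.4174$)
$o = \sqrt{-14 - \sqrt{21}}$ ($o = \sqrt{\left(7 - \sqrt{21}\right) - 21} = \sqrt{-14 - \sqrt{21}} \approx 4.3108 i$)
$-164 + 1 o = -164 + 1 \sqrt{-14 - \sqrt{21}} = -164 + \sqrt{-14 - \sqrt{21}}$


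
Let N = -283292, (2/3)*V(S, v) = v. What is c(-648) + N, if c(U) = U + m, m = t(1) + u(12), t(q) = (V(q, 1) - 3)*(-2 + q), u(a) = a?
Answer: -567853/2 ≈ -2.8393e+5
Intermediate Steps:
V(S, v) = 3*v/2
t(q) = 3 - 3*q/2 (t(q) = ((3/2)*1 - 3)*(-2 + q) = (3/2 - 3)*(-2 + q) = -3*(-2 + q)/2 = 3 - 3*q/2)
m = 27/2 (m = (3 - 3/2*1) + 12 = (3 - 3/2) + 12 = 3/2 + 12 = 27/2 ≈ 13.500)
c(U) = 27/2 + U (c(U) = U + 27/2 = 27/2 + U)
c(-648) + N = (27/2 - 648) - 283292 = -1269/2 - 283292 = -567853/2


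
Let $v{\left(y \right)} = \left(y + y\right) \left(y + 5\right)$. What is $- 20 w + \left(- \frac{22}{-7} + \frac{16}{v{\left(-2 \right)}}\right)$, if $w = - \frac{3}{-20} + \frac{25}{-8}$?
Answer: $\frac{2575}{42} \approx 61.31$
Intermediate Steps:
$v{\left(y \right)} = 2 y \left(5 + y\right)$
$w = - \frac{119}{40}$ ($w = \left(-3\right) \left(- \frac{1}{20}\right) + 25 \left(- \frac{1}{8}\right) = \frac{3}{20} - \frac{25}{8} = - \frac{119}{40} \approx -2.975$)
$- 20 w + \left(- \frac{22}{-7} + \frac{16}{v{\left(-2 \right)}}\right) = \left(-20\right) \left(- \frac{119}{40}\right) + \left(- \frac{22}{-7} + \frac{16}{2 \left(-2\right) \left(5 - 2\right)}\right) = \frac{119}{2} + \left(\left(-22\right) \left(- \frac{1}{7}\right) + \frac{16}{2 \left(-2\right) 3}\right) = \frac{119}{2} + \left(\frac{22}{7} + \frac{16}{-12}\right) = \frac{119}{2} + \left(\frac{22}{7} + 16 \left(- \frac{1}{12}\right)\right) = \frac{119}{2} + \left(\frac{22}{7} - \frac{4}{3}\right) = \frac{119}{2} + \frac{38}{21} = \frac{2575}{42}$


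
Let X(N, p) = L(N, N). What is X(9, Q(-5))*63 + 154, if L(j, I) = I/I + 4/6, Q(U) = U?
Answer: 259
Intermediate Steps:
L(j, I) = 5/3 (L(j, I) = 1 + 4*(1/6) = 1 + 2/3 = 5/3)
X(N, p) = 5/3
X(9, Q(-5))*63 + 154 = (5/3)*63 + 154 = 105 + 154 = 259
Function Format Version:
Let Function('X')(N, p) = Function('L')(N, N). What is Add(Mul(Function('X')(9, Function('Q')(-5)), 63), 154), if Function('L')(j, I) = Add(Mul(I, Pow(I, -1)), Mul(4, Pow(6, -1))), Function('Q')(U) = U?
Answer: 259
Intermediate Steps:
Function('L')(j, I) = Rational(5, 3) (Function('L')(j, I) = Add(1, Mul(4, Rational(1, 6))) = Add(1, Rational(2, 3)) = Rational(5, 3))
Function('X')(N, p) = Rational(5, 3)
Add(Mul(Function('X')(9, Function('Q')(-5)), 63), 154) = Add(Mul(Rational(5, 3), 63), 154) = Add(105, 154) = 259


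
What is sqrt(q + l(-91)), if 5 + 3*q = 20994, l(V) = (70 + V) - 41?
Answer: sqrt(62409)/3 ≈ 83.273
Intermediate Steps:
l(V) = 29 + V
q = 20989/3 (q = -5/3 + (1/3)*20994 = -5/3 + 6998 = 20989/3 ≈ 6996.3)
sqrt(q + l(-91)) = sqrt(20989/3 + (29 - 91)) = sqrt(20989/3 - 62) = sqrt(20803/3) = sqrt(62409)/3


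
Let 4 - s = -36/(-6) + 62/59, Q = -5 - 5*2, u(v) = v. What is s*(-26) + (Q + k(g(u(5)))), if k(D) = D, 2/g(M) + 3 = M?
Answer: 3854/59 ≈ 65.322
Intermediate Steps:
Q = -15 (Q = -5 - 10 = -15)
g(M) = 2/(-3 + M)
s = -180/59 (s = 4 - (-36/(-6) + 62/59) = 4 - (-36*(-1/6) + 62*(1/59)) = 4 - (6 + 62/59) = 4 - 1*416/59 = 4 - 416/59 = -180/59 ≈ -3.0508)
s*(-26) + (Q + k(g(u(5)))) = -180/59*(-26) + (-15 + 2/(-3 + 5)) = 4680/59 + (-15 + 2/2) = 4680/59 + (-15 + 2*(1/2)) = 4680/59 + (-15 + 1) = 4680/59 - 14 = 3854/59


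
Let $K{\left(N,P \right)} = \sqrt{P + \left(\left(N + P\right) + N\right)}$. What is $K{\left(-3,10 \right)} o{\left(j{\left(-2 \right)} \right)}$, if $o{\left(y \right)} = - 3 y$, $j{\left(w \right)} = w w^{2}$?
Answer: $24 \sqrt{14} \approx 89.8$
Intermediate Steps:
$j{\left(w \right)} = w^{3}$
$K{\left(N,P \right)} = \sqrt{2 N + 2 P}$ ($K{\left(N,P \right)} = \sqrt{P + \left(P + 2 N\right)} = \sqrt{2 N + 2 P}$)
$K{\left(-3,10 \right)} o{\left(j{\left(-2 \right)} \right)} = \sqrt{2 \left(-3\right) + 2 \cdot 10} \left(- 3 \left(-2\right)^{3}\right) = \sqrt{-6 + 20} \left(\left(-3\right) \left(-8\right)\right) = \sqrt{14} \cdot 24 = 24 \sqrt{14}$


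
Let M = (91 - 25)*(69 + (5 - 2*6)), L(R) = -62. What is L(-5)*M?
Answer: -253704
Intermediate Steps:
M = 4092 (M = 66*(69 + (5 - 12)) = 66*(69 - 7) = 66*62 = 4092)
L(-5)*M = -62*4092 = -253704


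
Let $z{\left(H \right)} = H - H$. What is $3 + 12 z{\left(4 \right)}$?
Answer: $3$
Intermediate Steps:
$z{\left(H \right)} = 0$
$3 + 12 z{\left(4 \right)} = 3 + 12 \cdot 0 = 3 + 0 = 3$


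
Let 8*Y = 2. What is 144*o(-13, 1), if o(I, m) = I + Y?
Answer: -1836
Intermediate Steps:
Y = ¼ (Y = (⅛)*2 = ¼ ≈ 0.25000)
o(I, m) = ¼ + I (o(I, m) = I + ¼ = ¼ + I)
144*o(-13, 1) = 144*(¼ - 13) = 144*(-51/4) = -1836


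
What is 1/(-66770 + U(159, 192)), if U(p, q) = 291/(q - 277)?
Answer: -85/5675741 ≈ -1.4976e-5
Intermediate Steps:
U(p, q) = 291/(-277 + q)
1/(-66770 + U(159, 192)) = 1/(-66770 + 291/(-277 + 192)) = 1/(-66770 + 291/(-85)) = 1/(-66770 + 291*(-1/85)) = 1/(-66770 - 291/85) = 1/(-5675741/85) = -85/5675741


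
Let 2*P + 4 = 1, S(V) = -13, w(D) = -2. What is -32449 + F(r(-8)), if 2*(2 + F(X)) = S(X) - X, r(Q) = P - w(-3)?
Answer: -129831/4 ≈ -32458.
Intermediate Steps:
P = -3/2 (P = -2 + (½)*1 = -2 + ½ = -3/2 ≈ -1.5000)
r(Q) = ½ (r(Q) = -3/2 - 1*(-2) = -3/2 + 2 = ½)
F(X) = -17/2 - X/2 (F(X) = -2 + (-13 - X)/2 = -2 + (-13/2 - X/2) = -17/2 - X/2)
-32449 + F(r(-8)) = -32449 + (-17/2 - ½*½) = -32449 + (-17/2 - ¼) = -32449 - 35/4 = -129831/4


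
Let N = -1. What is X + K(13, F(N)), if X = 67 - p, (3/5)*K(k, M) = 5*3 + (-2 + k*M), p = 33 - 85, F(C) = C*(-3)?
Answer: 617/3 ≈ 205.67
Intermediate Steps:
F(C) = -3*C
p = -52
K(k, M) = 65/3 + 5*M*k/3 (K(k, M) = 5*(5*3 + (-2 + k*M))/3 = 5*(15 + (-2 + M*k))/3 = 5*(13 + M*k)/3 = 65/3 + 5*M*k/3)
X = 119 (X = 67 - 1*(-52) = 67 + 52 = 119)
X + K(13, F(N)) = 119 + (65/3 + (5/3)*(-3*(-1))*13) = 119 + (65/3 + (5/3)*3*13) = 119 + (65/3 + 65) = 119 + 260/3 = 617/3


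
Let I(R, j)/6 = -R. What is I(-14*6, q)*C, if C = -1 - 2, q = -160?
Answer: -1512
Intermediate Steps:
I(R, j) = -6*R (I(R, j) = 6*(-R) = -6*R)
C = -3
I(-14*6, q)*C = -(-84)*6*(-3) = -6*(-84)*(-3) = 504*(-3) = -1512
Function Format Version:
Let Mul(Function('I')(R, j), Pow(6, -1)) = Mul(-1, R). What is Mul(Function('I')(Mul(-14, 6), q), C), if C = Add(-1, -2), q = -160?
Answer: -1512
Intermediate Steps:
Function('I')(R, j) = Mul(-6, R) (Function('I')(R, j) = Mul(6, Mul(-1, R)) = Mul(-6, R))
C = -3
Mul(Function('I')(Mul(-14, 6), q), C) = Mul(Mul(-6, Mul(-14, 6)), -3) = Mul(Mul(-6, -84), -3) = Mul(504, -3) = -1512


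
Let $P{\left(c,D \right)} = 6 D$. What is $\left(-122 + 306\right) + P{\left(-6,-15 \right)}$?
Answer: $94$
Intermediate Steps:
$\left(-122 + 306\right) + P{\left(-6,-15 \right)} = \left(-122 + 306\right) + 6 \left(-15\right) = 184 - 90 = 94$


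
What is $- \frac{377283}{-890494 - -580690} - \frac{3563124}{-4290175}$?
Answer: $\frac{907493387407}{443037791900} \approx 2.0483$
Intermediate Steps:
$- \frac{377283}{-890494 - -580690} - \frac{3563124}{-4290175} = - \frac{377283}{-890494 + 580690} - - \frac{3563124}{4290175} = - \frac{377283}{-309804} + \frac{3563124}{4290175} = \left(-377283\right) \left(- \frac{1}{309804}\right) + \frac{3563124}{4290175} = \frac{125761}{103268} + \frac{3563124}{4290175} = \frac{907493387407}{443037791900}$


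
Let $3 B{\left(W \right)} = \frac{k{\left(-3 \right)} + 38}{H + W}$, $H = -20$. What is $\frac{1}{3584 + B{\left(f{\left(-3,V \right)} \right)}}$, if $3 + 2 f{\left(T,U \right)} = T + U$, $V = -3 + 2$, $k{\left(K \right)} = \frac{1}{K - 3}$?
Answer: $\frac{423}{1515805} \approx 0.00027906$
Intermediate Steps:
$k{\left(K \right)} = \frac{1}{-3 + K}$
$V = -1$
$f{\left(T,U \right)} = - \frac{3}{2} + \frac{T}{2} + \frac{U}{2}$ ($f{\left(T,U \right)} = - \frac{3}{2} + \frac{T + U}{2} = - \frac{3}{2} + \left(\frac{T}{2} + \frac{U}{2}\right) = - \frac{3}{2} + \frac{T}{2} + \frac{U}{2}$)
$B{\left(W \right)} = \frac{227}{18 \left(-20 + W\right)}$ ($B{\left(W \right)} = \frac{\left(\frac{1}{-3 - 3} + 38\right) \frac{1}{-20 + W}}{3} = \frac{\left(\frac{1}{-6} + 38\right) \frac{1}{-20 + W}}{3} = \frac{\left(- \frac{1}{6} + 38\right) \frac{1}{-20 + W}}{3} = \frac{\frac{227}{6} \frac{1}{-20 + W}}{3} = \frac{227}{18 \left(-20 + W\right)}$)
$\frac{1}{3584 + B{\left(f{\left(-3,V \right)} \right)}} = \frac{1}{3584 + \frac{227}{18 \left(-20 + \left(- \frac{3}{2} + \frac{1}{2} \left(-3\right) + \frac{1}{2} \left(-1\right)\right)\right)}} = \frac{1}{3584 + \frac{227}{18 \left(-20 - \frac{7}{2}\right)}} = \frac{1}{3584 + \frac{227}{18 \left(- \frac{47}{2}\right)}} = \frac{1}{3584 + \frac{227}{18} \left(- \frac{2}{47}\right)} = \frac{1}{3584 - \frac{227}{423}} = \frac{1}{\frac{1515805}{423}} = \frac{423}{1515805}$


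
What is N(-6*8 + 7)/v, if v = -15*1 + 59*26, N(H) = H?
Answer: -41/1519 ≈ -0.026991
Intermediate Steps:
v = 1519 (v = -15 + 1534 = 1519)
N(-6*8 + 7)/v = (-6*8 + 7)/1519 = (-48 + 7)*(1/1519) = -41*1/1519 = -41/1519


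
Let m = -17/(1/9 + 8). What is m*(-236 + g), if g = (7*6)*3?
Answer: 16830/73 ≈ 230.55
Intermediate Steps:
g = 126 (g = 42*3 = 126)
m = -153/73 (m = -17/(1/9 + 8) = -17/(73/9) = (9/73)*(-17) = -153/73 ≈ -2.0959)
m*(-236 + g) = -153*(-236 + 126)/73 = -153/73*(-110) = 16830/73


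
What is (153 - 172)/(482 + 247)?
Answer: -19/729 ≈ -0.026063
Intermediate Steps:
(153 - 172)/(482 + 247) = -19/729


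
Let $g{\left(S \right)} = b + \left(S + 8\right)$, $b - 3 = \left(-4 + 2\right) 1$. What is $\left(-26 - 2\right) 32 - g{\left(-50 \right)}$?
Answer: $-855$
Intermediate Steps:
$b = 1$ ($b = 3 + \left(-4 + 2\right) 1 = 3 - 2 = 1$)
$g{\left(S \right)} = 9 + S$ ($g{\left(S \right)} = 1 + \left(S + 8\right) = 1 + \left(8 + S\right) = 9 + S$)
$\left(-26 - 2\right) 32 - g{\left(-50 \right)} = \left(-26 - 2\right) 32 - \left(9 - 50\right) = \left(-28\right) 32 - -41 = -896 + 41 = -855$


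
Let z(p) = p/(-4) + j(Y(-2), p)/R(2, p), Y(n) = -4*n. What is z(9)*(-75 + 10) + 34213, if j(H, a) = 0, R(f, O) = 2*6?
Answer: 137437/4 ≈ 34359.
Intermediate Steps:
R(f, O) = 12
z(p) = -p/4 (z(p) = p/(-4) + 0/12 = p*(-¼) + 0*(1/12) = -p/4 + 0 = -p/4)
z(9)*(-75 + 10) + 34213 = (-¼*9)*(-75 + 10) + 34213 = -9/4*(-65) + 34213 = 585/4 + 34213 = 137437/4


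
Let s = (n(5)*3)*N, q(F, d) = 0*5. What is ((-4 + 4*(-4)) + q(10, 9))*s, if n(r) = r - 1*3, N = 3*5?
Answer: -1800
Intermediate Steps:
N = 15
n(r) = -3 + r (n(r) = r - 3 = -3 + r)
q(F, d) = 0
s = 90 (s = ((-3 + 5)*3)*15 = (2*3)*15 = 6*15 = 90)
((-4 + 4*(-4)) + q(10, 9))*s = ((-4 + 4*(-4)) + 0)*90 = ((-4 - 16) + 0)*90 = (-20 + 0)*90 = -20*90 = -1800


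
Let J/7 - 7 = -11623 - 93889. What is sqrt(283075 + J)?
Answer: 2*I*sqrt(113865) ≈ 674.88*I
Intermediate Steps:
J = -738535 (J = 49 + 7*(-11623 - 93889) = 49 + 7*(-105512) = 49 - 738584 = -738535)
sqrt(283075 + J) = sqrt(283075 - 738535) = sqrt(-455460) = 2*I*sqrt(113865)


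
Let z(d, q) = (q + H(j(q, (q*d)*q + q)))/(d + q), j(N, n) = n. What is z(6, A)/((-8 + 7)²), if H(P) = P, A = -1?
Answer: ⅘ ≈ 0.80000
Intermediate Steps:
z(d, q) = (2*q + d*q²)/(d + q) (z(d, q) = (q + ((q*d)*q + q))/(d + q) = (q + ((d*q)*q + q))/(d + q) = (q + (d*q² + q))/(d + q) = (q + (q + d*q²))/(d + q) = (2*q + d*q²)/(d + q))
z(6, A)/((-8 + 7)²) = (-(2 + 6*(-1))/(6 - 1))/((-8 + 7)²) = (-1*(2 - 6)/5)/((-1)²) = -1*⅕*(-4)/1 = (⅘)*1 = ⅘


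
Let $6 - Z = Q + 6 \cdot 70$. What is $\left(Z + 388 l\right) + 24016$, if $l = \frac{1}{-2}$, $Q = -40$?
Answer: $23448$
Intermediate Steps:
$l = - \frac{1}{2} \approx -0.5$
$Z = -374$ ($Z = 6 - \left(-40 + 6 \cdot 70\right) = 6 - \left(-40 + 420\right) = 6 - 380 = -374$)
$\left(Z + 388 l\right) + 24016 = \left(-374 + 388 \left(- \frac{1}{2}\right)\right) + 24016 = \left(-374 - 194\right) + 24016 = -568 + 24016 = 23448$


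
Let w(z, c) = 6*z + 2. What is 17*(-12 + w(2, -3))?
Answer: 34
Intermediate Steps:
w(z, c) = 2 + 6*z
17*(-12 + w(2, -3)) = 17*(-12 + (2 + 6*2)) = 17*(-12 + (2 + 12)) = 17*(-12 + 14) = 17*2 = 34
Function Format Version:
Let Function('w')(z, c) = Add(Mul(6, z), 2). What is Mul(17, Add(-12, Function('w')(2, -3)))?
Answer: 34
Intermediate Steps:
Function('w')(z, c) = Add(2, Mul(6, z))
Mul(17, Add(-12, Function('w')(2, -3))) = Mul(17, Add(-12, Add(2, Mul(6, 2)))) = Mul(17, Add(-12, Add(2, 12))) = Mul(17, Add(-12, 14)) = Mul(17, 2) = 34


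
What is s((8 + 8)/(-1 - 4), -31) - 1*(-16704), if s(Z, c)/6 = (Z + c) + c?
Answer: 81564/5 ≈ 16313.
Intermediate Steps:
s(Z, c) = 6*Z + 12*c (s(Z, c) = 6*((Z + c) + c) = 6*(Z + 2*c) = 6*Z + 12*c)
s((8 + 8)/(-1 - 4), -31) - 1*(-16704) = (6*((8 + 8)/(-1 - 4)) + 12*(-31)) - 1*(-16704) = (6*(16/(-5)) - 372) + 16704 = (6*(-⅕*16) - 372) + 16704 = (6*(-16/5) - 372) + 16704 = (-96/5 - 372) + 16704 = -1956/5 + 16704 = 81564/5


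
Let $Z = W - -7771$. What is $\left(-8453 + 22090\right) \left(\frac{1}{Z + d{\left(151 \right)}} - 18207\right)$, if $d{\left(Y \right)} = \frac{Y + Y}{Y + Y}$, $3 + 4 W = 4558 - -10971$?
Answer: $- \frac{5786868409439}{23307} \approx -2.4829 \cdot 10^{8}$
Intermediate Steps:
$W = \frac{7763}{2}$ ($W = - \frac{3}{4} + \frac{4558 - -10971}{4} = - \frac{3}{4} + \frac{4558 + 10971}{4} = - \frac{3}{4} + \frac{1}{4} \cdot 15529 = - \frac{3}{4} + \frac{15529}{4} = \frac{7763}{2} \approx 3881.5$)
$d{\left(Y \right)} = 1$ ($d{\left(Y \right)} = \frac{2 Y}{2 Y} = 2 Y \frac{1}{2 Y} = 1$)
$Z = \frac{23305}{2}$ ($Z = \frac{7763}{2} - -7771 = \frac{7763}{2} + 7771 = \frac{23305}{2} \approx 11653.0$)
$\left(-8453 + 22090\right) \left(\frac{1}{Z + d{\left(151 \right)}} - 18207\right) = \left(-8453 + 22090\right) \left(\frac{1}{\frac{23305}{2} + 1} - 18207\right) = 13637 \left(\frac{1}{\frac{23307}{2}} - 18207\right) = 13637 \left(\frac{2}{23307} - 18207\right) = 13637 \left(- \frac{424350547}{23307}\right) = - \frac{5786868409439}{23307}$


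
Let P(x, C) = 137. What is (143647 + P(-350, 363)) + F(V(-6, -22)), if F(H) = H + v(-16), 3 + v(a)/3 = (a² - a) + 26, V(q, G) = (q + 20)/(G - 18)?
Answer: 2893373/20 ≈ 1.4467e+5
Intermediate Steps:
V(q, G) = (20 + q)/(-18 + G)
v(a) = 69 - 3*a + 3*a² (v(a) = -9 + 3*((a² - a) + 26) = -9 + 3*(26 + a² - a) = -9 + (78 - 3*a + 3*a²) = 69 - 3*a + 3*a²)
F(H) = 885 + H (F(H) = H + (69 - 3*(-16) + 3*(-16)²) = H + (69 + 48 + 3*256) = H + (69 + 48 + 768) = H + 885 = 885 + H)
(143647 + P(-350, 363)) + F(V(-6, -22)) = (143647 + 137) + (885 + (20 - 6)/(-18 - 22)) = 143784 + (885 + 14/(-40)) = 143784 + (885 - 1/40*14) = 143784 + (885 - 7/20) = 143784 + 17693/20 = 2893373/20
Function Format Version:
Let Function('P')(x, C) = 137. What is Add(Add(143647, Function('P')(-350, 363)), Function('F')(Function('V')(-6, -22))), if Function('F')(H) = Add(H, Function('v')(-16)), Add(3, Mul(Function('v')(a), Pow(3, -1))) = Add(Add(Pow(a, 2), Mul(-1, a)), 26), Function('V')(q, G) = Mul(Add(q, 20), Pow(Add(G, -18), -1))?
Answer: Rational(2893373, 20) ≈ 1.4467e+5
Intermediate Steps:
Function('V')(q, G) = Mul(Pow(Add(-18, G), -1), Add(20, q)) (Function('V')(q, G) = Mul(Add(20, q), Pow(Add(-18, G), -1)) = Mul(Pow(Add(-18, G), -1), Add(20, q)))
Function('v')(a) = Add(69, Mul(-3, a), Mul(3, Pow(a, 2))) (Function('v')(a) = Add(-9, Mul(3, Add(Add(Pow(a, 2), Mul(-1, a)), 26))) = Add(-9, Mul(3, Add(26, Pow(a, 2), Mul(-1, a)))) = Add(-9, Add(78, Mul(-3, a), Mul(3, Pow(a, 2)))) = Add(69, Mul(-3, a), Mul(3, Pow(a, 2))))
Function('F')(H) = Add(885, H) (Function('F')(H) = Add(H, Add(69, Mul(-3, -16), Mul(3, Pow(-16, 2)))) = Add(H, Add(69, 48, Mul(3, 256))) = Add(H, Add(69, 48, 768)) = Add(H, 885) = Add(885, H))
Add(Add(143647, Function('P')(-350, 363)), Function('F')(Function('V')(-6, -22))) = Add(Add(143647, 137), Add(885, Mul(Pow(Add(-18, -22), -1), Add(20, -6)))) = Add(143784, Add(885, Mul(Pow(-40, -1), 14))) = Add(143784, Add(885, Mul(Rational(-1, 40), 14))) = Add(143784, Add(885, Rational(-7, 20))) = Add(143784, Rational(17693, 20)) = Rational(2893373, 20)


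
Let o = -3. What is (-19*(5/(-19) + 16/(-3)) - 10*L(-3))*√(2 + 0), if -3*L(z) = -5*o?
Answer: 469*√2/3 ≈ 221.09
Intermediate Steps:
L(z) = -5 (L(z) = -(-5)*(-3)/3 = -⅓*15 = -5)
(-19*(5/(-19) + 16/(-3)) - 10*L(-3))*√(2 + 0) = (-19*(5/(-19) + 16/(-3)) - 10*(-5))*√(2 + 0) = (-19*(5*(-1/19) + 16*(-⅓)) + 50)*√2 = (-19*(-5/19 - 16/3) + 50)*√2 = (-19*(-319/57) + 50)*√2 = (319/3 + 50)*√2 = 469*√2/3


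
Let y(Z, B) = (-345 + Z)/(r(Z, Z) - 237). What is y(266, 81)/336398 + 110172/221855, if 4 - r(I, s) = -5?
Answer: 8450071550513/17015999850120 ≈ 0.49660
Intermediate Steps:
r(I, s) = 9 (r(I, s) = 4 - 1*(-5) = 4 + 5 = 9)
y(Z, B) = 115/76 - Z/228 (y(Z, B) = (-345 + Z)/(9 - 237) = (-345 + Z)/(-228) = (-345 + Z)*(-1/228) = 115/76 - Z/228)
y(266, 81)/336398 + 110172/221855 = (115/76 - 1/228*266)/336398 + 110172/221855 = (115/76 - 7/6)*(1/336398) + 110172*(1/221855) = (79/228)*(1/336398) + 110172/221855 = 79/76698744 + 110172/221855 = 8450071550513/17015999850120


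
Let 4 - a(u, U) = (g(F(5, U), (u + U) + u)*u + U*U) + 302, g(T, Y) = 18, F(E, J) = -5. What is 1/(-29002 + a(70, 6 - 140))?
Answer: -1/48516 ≈ -2.0612e-5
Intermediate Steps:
a(u, U) = -298 - U² - 18*u (a(u, U) = 4 - ((18*u + U*U) + 302) = 4 - ((18*u + U²) + 302) = 4 - ((U² + 18*u) + 302) = 4 - (302 + U² + 18*u) = 4 + (-302 - U² - 18*u) = -298 - U² - 18*u)
1/(-29002 + a(70, 6 - 140)) = 1/(-29002 + (-298 - (6 - 140)² - 18*70)) = 1/(-29002 + (-298 - 1*(-134)² - 1260)) = 1/(-29002 + (-298 - 1*17956 - 1260)) = 1/(-29002 + (-298 - 17956 - 1260)) = 1/(-29002 - 19514) = 1/(-48516) = -1/48516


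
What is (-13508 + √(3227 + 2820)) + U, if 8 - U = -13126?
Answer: -374 + √6047 ≈ -296.24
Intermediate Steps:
U = 13134 (U = 8 - 1*(-13126) = 8 + 13126 = 13134)
(-13508 + √(3227 + 2820)) + U = (-13508 + √(3227 + 2820)) + 13134 = (-13508 + √6047) + 13134 = -374 + √6047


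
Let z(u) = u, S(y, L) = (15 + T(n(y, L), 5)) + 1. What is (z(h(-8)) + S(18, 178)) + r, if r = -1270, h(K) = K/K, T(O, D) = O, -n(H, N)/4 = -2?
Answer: -1245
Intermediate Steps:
n(H, N) = 8 (n(H, N) = -4*(-2) = 8)
h(K) = 1
S(y, L) = 24 (S(y, L) = (15 + 8) + 1 = 23 + 1 = 24)
(z(h(-8)) + S(18, 178)) + r = (1 + 24) - 1270 = 25 - 1270 = -1245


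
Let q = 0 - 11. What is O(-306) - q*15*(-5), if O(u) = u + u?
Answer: -1437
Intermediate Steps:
q = -11
O(u) = 2*u
O(-306) - q*15*(-5) = 2*(-306) - (-11*15)*(-5) = -612 - (-165)*(-5) = -612 - 1*825 = -612 - 825 = -1437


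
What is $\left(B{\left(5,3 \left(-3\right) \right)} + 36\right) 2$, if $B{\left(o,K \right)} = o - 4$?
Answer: $74$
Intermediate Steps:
$B{\left(o,K \right)} = -4 + o$
$\left(B{\left(5,3 \left(-3\right) \right)} + 36\right) 2 = \left(\left(-4 + 5\right) + 36\right) 2 = \left(1 + 36\right) 2 = 37 \cdot 2 = 74$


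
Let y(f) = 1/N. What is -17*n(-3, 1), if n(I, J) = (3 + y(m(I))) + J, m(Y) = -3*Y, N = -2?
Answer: -119/2 ≈ -59.500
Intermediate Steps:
y(f) = -1/2 (y(f) = 1/(-2) = -1/2)
n(I, J) = 5/2 + J (n(I, J) = (3 - 1/2) + J = 5/2 + J)
-17*n(-3, 1) = -17*(5/2 + 1) = -17*7/2 = -119/2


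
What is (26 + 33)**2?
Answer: 3481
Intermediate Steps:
(26 + 33)**2 = 59**2 = 3481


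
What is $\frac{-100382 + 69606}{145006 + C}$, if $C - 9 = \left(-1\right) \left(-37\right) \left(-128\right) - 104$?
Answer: $- \frac{30776}{140175} \approx -0.21955$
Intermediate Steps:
$C = -4831$ ($C = 9 + \left(\left(-1\right) \left(-37\right) \left(-128\right) - 104\right) = 9 + \left(37 \left(-128\right) - 104\right) = 9 - 4840 = -4831$)
$\frac{-100382 + 69606}{145006 + C} = \frac{-100382 + 69606}{145006 - 4831} = - \frac{30776}{140175}$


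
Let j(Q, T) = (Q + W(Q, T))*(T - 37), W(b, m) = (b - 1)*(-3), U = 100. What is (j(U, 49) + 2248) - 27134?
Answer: -27250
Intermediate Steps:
W(b, m) = 3 - 3*b (W(b, m) = (-1 + b)*(-3) = 3 - 3*b)
j(Q, T) = (-37 + T)*(3 - 2*Q) (j(Q, T) = (Q + (3 - 3*Q))*(T - 37) = (3 - 2*Q)*(-37 + T) = (-37 + T)*(3 - 2*Q))
(j(U, 49) + 2248) - 27134 = ((-111 + 3*49 + 74*100 - 2*100*49) + 2248) - 27134 = ((-111 + 147 + 7400 - 9800) + 2248) - 27134 = (-2364 + 2248) - 27134 = -116 - 27134 = -27250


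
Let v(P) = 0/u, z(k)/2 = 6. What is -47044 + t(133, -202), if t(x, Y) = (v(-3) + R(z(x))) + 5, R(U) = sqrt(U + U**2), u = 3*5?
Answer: -47039 + 2*sqrt(39) ≈ -47027.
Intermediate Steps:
u = 15
z(k) = 12 (z(k) = 2*6 = 12)
v(P) = 0 (v(P) = 0/15 = 0*(1/15) = 0)
t(x, Y) = 5 + 2*sqrt(39) (t(x, Y) = (0 + sqrt(12*(1 + 12))) + 5 = (0 + sqrt(12*13)) + 5 = (0 + sqrt(156)) + 5 = (0 + 2*sqrt(39)) + 5 = 2*sqrt(39) + 5 = 5 + 2*sqrt(39))
-47044 + t(133, -202) = -47044 + (5 + 2*sqrt(39)) = -47039 + 2*sqrt(39)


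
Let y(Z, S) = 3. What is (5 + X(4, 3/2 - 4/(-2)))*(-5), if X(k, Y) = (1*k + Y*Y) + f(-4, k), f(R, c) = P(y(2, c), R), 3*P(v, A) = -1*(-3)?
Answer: -445/4 ≈ -111.25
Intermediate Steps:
P(v, A) = 1 (P(v, A) = (-1*(-3))/3 = (⅓)*3 = 1)
f(R, c) = 1
X(k, Y) = 1 + k + Y² (X(k, Y) = (1*k + Y*Y) + 1 = (k + Y²) + 1 = 1 + k + Y²)
(5 + X(4, 3/2 - 4/(-2)))*(-5) = (5 + (1 + 4 + (3/2 - 4/(-2))²))*(-5) = (5 + (1 + 4 + (3*(½) - 4*(-½))²))*(-5) = (5 + (1 + 4 + (3/2 + 2)²))*(-5) = (5 + (1 + 4 + (7/2)²))*(-5) = (5 + (1 + 4 + 49/4))*(-5) = (5 + 69/4)*(-5) = (89/4)*(-5) = -445/4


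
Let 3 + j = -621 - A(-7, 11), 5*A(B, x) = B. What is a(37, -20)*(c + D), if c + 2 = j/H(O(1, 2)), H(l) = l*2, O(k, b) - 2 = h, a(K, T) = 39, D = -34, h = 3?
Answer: -191607/50 ≈ -3832.1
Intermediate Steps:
A(B, x) = B/5
O(k, b) = 5 (O(k, b) = 2 + 3 = 5)
H(l) = 2*l
j = -3113/5 (j = -3 + (-621 - (-7)/5) = -3 + (-621 - 1*(-7/5)) = -3 + (-621 + 7/5) = -3 - 3098/5 = -3113/5 ≈ -622.60)
c = -3213/50 (c = -2 - 3113/(5*(2*5)) = -2 - 3113/5/10 = -2 - 3113/5*⅒ = -2 - 3113/50 = -3213/50 ≈ -64.260)
a(37, -20)*(c + D) = 39*(-3213/50 - 34) = 39*(-4913/50) = -191607/50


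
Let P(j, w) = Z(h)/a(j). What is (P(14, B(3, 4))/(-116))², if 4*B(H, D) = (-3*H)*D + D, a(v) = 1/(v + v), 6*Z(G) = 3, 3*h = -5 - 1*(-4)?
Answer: 49/3364 ≈ 0.014566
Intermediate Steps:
h = -⅓ (h = (-5 - 1*(-4))/3 = (-5 + 4)/3 = (⅓)*(-1) = -⅓ ≈ -0.33333)
Z(G) = ½ (Z(G) = (⅙)*3 = ½)
a(v) = 1/(2*v)
B(H, D) = D/4 - 3*D*H/4 (B(H, D) = ((-3*H)*D + D)/4 = (-3*D*H + D)/4 = (D - 3*D*H)/4 = D/4 - 3*D*H/4)
P(j, w) = j (P(j, w) = 1/(2*((1/(2*j)))) = (2*j)/2 = j)
(P(14, B(3, 4))/(-116))² = (14/(-116))² = (14*(-1/116))² = (-7/58)² = 49/3364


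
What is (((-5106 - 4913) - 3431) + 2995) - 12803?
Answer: -23258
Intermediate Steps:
(((-5106 - 4913) - 3431) + 2995) - 12803 = ((-10019 - 3431) + 2995) - 12803 = (-13450 + 2995) - 12803 = -10455 - 12803 = -23258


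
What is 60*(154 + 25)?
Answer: 10740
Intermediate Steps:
60*(154 + 25) = 60*179 = 10740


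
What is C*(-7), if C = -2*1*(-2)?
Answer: -28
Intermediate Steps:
C = 4 (C = -2*(-2) = 4)
C*(-7) = 4*(-7) = -28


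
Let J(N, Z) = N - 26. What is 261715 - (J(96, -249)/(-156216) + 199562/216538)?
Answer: 2213230921329247/8456675052 ≈ 2.6171e+5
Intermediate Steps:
J(N, Z) = -26 + N
261715 - (J(96, -249)/(-156216) + 199562/216538) = 261715 - ((-26 + 96)/(-156216) + 199562/216538) = 261715 - (70*(-1/156216) + 199562*(1/216538)) = 261715 - (-35/78108 + 99781/108269) = 261715 - 1*7789904933/8456675052 = 261715 - 7789904933/8456675052 = 2213230921329247/8456675052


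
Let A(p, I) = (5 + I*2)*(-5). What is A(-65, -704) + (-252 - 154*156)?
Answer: -17261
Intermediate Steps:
A(p, I) = -25 - 10*I (A(p, I) = (5 + 2*I)*(-5) = -25 - 10*I)
A(-65, -704) + (-252 - 154*156) = (-25 - 10*(-704)) + (-252 - 154*156) = (-25 + 7040) + (-252 - 24024) = 7015 - 24276 = -17261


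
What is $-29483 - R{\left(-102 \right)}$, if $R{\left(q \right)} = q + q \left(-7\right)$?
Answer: $-30095$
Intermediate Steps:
$R{\left(q \right)} = - 6 q$ ($R{\left(q \right)} = q - 7 q = - 6 q$)
$-29483 - R{\left(-102 \right)} = -29483 - \left(-6\right) \left(-102\right) = -29483 - 612 = -30095$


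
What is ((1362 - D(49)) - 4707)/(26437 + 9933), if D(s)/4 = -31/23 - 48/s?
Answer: -3759323/40988990 ≈ -0.091715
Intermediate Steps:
D(s) = -124/23 - 192/s (D(s) = 4*(-31/23 - 48/s) = -124/23 - 192/s)
((1362 - D(49)) - 4707)/(26437 + 9933) = ((1362 - (-124/23 - 192/49)) - 4707)/(26437 + 9933) = ((1362 - (-124/23 - 192*1/49)) - 4707)/36370 = ((1362 - (-124/23 - 192/49)) - 4707)*(1/36370) = ((1362 - 1*(-10492/1127)) - 4707)*(1/36370) = ((1362 + 10492/1127) - 4707)*(1/36370) = (1545466/1127 - 4707)*(1/36370) = -3759323/1127*1/36370 = -3759323/40988990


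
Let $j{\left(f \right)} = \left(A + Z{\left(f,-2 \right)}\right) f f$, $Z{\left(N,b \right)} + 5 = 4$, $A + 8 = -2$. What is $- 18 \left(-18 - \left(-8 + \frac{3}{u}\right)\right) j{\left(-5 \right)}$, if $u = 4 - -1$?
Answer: $-52470$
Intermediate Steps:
$A = -10$ ($A = -8 - 2 = -10$)
$Z{\left(N,b \right)} = -1$ ($Z{\left(N,b \right)} = -5 + 4 = -1$)
$u = 5$ ($u = 4 + 1 = 5$)
$j{\left(f \right)} = - 11 f^{2}$ ($j{\left(f \right)} = \left(-10 - 1\right) f f = - 11 f f = - 11 f^{2}$)
$- 18 \left(-18 - \left(-8 + \frac{3}{u}\right)\right) j{\left(-5 \right)} = - 18 \left(-18 - \left(-8 + \frac{3}{5}\right)\right) \left(- 11 \left(-5\right)^{2}\right) = - 18 \left(-18 - \left(-8 + 3 \cdot \frac{1}{5}\right)\right) \left(\left(-11\right) 25\right) = - 18 \left(-18 - \left(-8 + \frac{3}{5}\right)\right) \left(-275\right) = - 18 \left(-18 - - \frac{37}{5}\right) \left(-275\right) = - 18 \left(-18 + \frac{37}{5}\right) \left(-275\right) = \left(-18\right) \left(- \frac{53}{5}\right) \left(-275\right) = \frac{954}{5} \left(-275\right) = -52470$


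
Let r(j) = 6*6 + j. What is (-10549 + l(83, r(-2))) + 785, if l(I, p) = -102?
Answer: -9866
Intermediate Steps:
r(j) = 36 + j
(-10549 + l(83, r(-2))) + 785 = (-10549 - 102) + 785 = -10651 + 785 = -9866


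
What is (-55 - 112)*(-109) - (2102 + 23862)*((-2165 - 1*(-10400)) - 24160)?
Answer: 413494903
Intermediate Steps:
(-55 - 112)*(-109) - (2102 + 23862)*((-2165 - 1*(-10400)) - 24160) = -167*(-109) - 25964*((-2165 + 10400) - 24160) = 18203 - 25964*(8235 - 24160) = 18203 - 25964*(-15925) = 18203 - 1*(-413476700) = 18203 + 413476700 = 413494903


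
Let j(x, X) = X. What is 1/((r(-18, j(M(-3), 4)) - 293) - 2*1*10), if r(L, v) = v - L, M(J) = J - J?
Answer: -1/291 ≈ -0.0034364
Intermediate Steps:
M(J) = 0
1/((r(-18, j(M(-3), 4)) - 293) - 2*1*10) = 1/(((4 - 1*(-18)) - 293) - 2*1*10) = 1/(((4 + 18) - 293) - 2*10) = 1/((22 - 293) - 20) = 1/(-271 - 20) = 1/(-291) = -1/291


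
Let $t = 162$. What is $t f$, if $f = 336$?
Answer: $54432$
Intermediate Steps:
$t f = 162 \cdot 336 = 54432$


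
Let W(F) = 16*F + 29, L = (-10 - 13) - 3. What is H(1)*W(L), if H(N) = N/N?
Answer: -387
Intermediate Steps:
H(N) = 1
L = -26 (L = -23 - 3 = -26)
W(F) = 29 + 16*F
H(1)*W(L) = 1*(29 + 16*(-26)) = 1*(29 - 416) = 1*(-387) = -387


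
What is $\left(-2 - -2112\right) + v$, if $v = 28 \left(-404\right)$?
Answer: $-9202$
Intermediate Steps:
$v = -11312$
$\left(-2 - -2112\right) + v = \left(-2 - -2112\right) - 11312 = \left(-2 + 2112\right) - 11312 = 2110 - 11312 = -9202$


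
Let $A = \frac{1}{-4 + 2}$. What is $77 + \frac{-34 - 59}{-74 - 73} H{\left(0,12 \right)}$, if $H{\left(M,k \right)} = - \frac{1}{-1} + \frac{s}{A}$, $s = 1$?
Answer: $\frac{3742}{49} \approx 76.367$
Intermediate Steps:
$A = - \frac{1}{2}$ ($A = \frac{1}{-2} = - \frac{1}{2} \approx -0.5$)
$H{\left(M,k \right)} = -1$ ($H{\left(M,k \right)} = - \frac{1}{-1} + 1 \frac{1}{- \frac{1}{2}} = \left(-1\right) \left(-1\right) + 1 \left(-2\right) = 1 - 2 = -1$)
$77 + \frac{-34 - 59}{-74 - 73} H{\left(0,12 \right)} = 77 + \frac{-34 - 59}{-74 - 73} \left(-1\right) = 77 + - \frac{93}{-147} \left(-1\right) = 77 + \left(-93\right) \left(- \frac{1}{147}\right) \left(-1\right) = 77 + \frac{31}{49} \left(-1\right) = 77 - \frac{31}{49} = \frac{3742}{49}$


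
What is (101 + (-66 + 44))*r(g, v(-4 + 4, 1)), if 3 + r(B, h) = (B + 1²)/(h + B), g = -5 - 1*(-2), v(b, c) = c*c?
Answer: -158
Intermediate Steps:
v(b, c) = c²
g = -3 (g = -5 + 2 = -3)
r(B, h) = -3 + (1 + B)/(B + h) (r(B, h) = -3 + (B + 1²)/(h + B) = -3 + (B + 1)/(B + h) = -3 + (1 + B)/(B + h))
(101 + (-66 + 44))*r(g, v(-4 + 4, 1)) = (101 + (-66 + 44))*((1 - 3*1² - 2*(-3))/(-3 + 1²)) = (101 - 22)*((1 - 3*1 + 6)/(-3 + 1)) = 79*((1 - 3 + 6)/(-2)) = 79*(-½*4) = 79*(-2) = -158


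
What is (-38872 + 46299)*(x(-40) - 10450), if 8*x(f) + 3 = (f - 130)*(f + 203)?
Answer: -826721651/8 ≈ -1.0334e+8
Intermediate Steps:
x(f) = -3/8 + (-130 + f)*(203 + f)/8 (x(f) = -3/8 + ((f - 130)*(f + 203))/8 = -3/8 + ((-130 + f)*(203 + f))/8 = -3/8 + (-130 + f)*(203 + f)/8)
(-38872 + 46299)*(x(-40) - 10450) = (-38872 + 46299)*((-26393/8 + (⅛)*(-40)² + (73/8)*(-40)) - 10450) = 7427*((-26393/8 + (⅛)*1600 - 365) - 10450) = 7427*((-26393/8 + 200 - 365) - 10450) = 7427*(-27713/8 - 10450) = 7427*(-111313/8) = -826721651/8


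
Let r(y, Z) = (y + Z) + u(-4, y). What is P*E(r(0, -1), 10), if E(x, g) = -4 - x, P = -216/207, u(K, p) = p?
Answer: 72/23 ≈ 3.1304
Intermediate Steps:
r(y, Z) = Z + 2*y (r(y, Z) = (y + Z) + y = (Z + y) + y = Z + 2*y)
P = -24/23 (P = -216*1/207 = -24/23 ≈ -1.0435)
P*E(r(0, -1), 10) = -24*(-4 - (-1 + 2*0))/23 = -24*(-4 - (-1 + 0))/23 = -24*(-4 - 1*(-1))/23 = -24*(-4 + 1)/23 = -24/23*(-3) = 72/23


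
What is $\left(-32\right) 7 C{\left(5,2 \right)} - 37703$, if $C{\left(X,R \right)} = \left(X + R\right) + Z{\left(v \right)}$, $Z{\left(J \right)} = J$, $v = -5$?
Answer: $-38151$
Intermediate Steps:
$C{\left(X,R \right)} = -5 + R + X$ ($C{\left(X,R \right)} = \left(X + R\right) - 5 = \left(R + X\right) - 5 = -5 + R + X$)
$\left(-32\right) 7 C{\left(5,2 \right)} - 37703 = \left(-32\right) 7 \left(-5 + 2 + 5\right) - 37703 = \left(-224\right) 2 - 37703 = -448 - 37703 = -38151$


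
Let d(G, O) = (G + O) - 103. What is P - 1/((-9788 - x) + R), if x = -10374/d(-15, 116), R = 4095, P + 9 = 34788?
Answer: 378395521/10880 ≈ 34779.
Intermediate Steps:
d(G, O) = -103 + G + O
P = 34779 (P = -9 + 34788 = 34779)
x = 5187 (x = -10374/(-103 - 15 + 116) = -10374/(-2) = -10374*(-½) = 5187)
P - 1/((-9788 - x) + R) = 34779 - 1/((-9788 - 1*5187) + 4095) = 34779 - 1/((-9788 - 5187) + 4095) = 34779 - 1/(-14975 + 4095) = 34779 - 1/(-10880) = 34779 - 1*(-1/10880) = 34779 + 1/10880 = 378395521/10880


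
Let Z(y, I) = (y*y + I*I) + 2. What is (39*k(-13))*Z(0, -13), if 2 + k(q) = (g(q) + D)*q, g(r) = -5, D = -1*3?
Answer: 680238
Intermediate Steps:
Z(y, I) = 2 + I**2 + y**2 (Z(y, I) = (y**2 + I**2) + 2 = (I**2 + y**2) + 2 = 2 + I**2 + y**2)
D = -3
k(q) = -2 - 8*q (k(q) = -2 + (-5 - 3)*q = -2 - 8*q)
(39*k(-13))*Z(0, -13) = (39*(-2 - 8*(-13)))*(2 + (-13)**2 + 0**2) = (39*(-2 + 104))*(2 + 169 + 0) = (39*102)*171 = 3978*171 = 680238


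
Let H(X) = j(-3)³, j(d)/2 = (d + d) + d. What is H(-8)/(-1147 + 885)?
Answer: 2916/131 ≈ 22.260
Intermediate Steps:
j(d) = 6*d (j(d) = 2*((d + d) + d) = 2*(2*d + d) = 2*(3*d) = 6*d)
H(X) = -5832 (H(X) = (6*(-3))³ = (-18)³ = -5832)
H(-8)/(-1147 + 885) = -5832/(-1147 + 885) = -5832/(-262) = -1/262*(-5832) = 2916/131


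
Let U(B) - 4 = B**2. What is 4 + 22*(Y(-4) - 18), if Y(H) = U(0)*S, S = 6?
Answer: 136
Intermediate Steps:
U(B) = 4 + B**2
Y(H) = 24 (Y(H) = (4 + 0**2)*6 = (4 + 0)*6 = 4*6 = 24)
4 + 22*(Y(-4) - 18) = 4 + 22*(24 - 18) = 4 + 22*6 = 4 + 132 = 136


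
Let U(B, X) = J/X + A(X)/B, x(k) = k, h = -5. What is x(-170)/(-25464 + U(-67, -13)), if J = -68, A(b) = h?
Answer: 148070/22174523 ≈ 0.0066775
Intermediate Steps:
A(b) = -5
U(B, X) = -68/X - 5/B
x(-170)/(-25464 + U(-67, -13)) = -170/(-25464 + (-68/(-13) - 5/(-67))) = -170/(-25464 + (-68*(-1/13) - 5*(-1/67))) = -170/(-25464 + (68/13 + 5/67)) = -170/(-25464 + 4621/871) = -170/(-22174523/871) = -170*(-871/22174523) = 148070/22174523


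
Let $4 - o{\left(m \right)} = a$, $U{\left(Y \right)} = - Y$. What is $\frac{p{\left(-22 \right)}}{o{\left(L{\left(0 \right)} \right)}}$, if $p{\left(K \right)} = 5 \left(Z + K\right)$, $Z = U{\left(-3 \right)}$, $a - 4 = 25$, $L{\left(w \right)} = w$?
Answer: $\frac{19}{5} \approx 3.8$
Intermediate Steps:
$a = 29$ ($a = 4 + 25 = 29$)
$o{\left(m \right)} = -25$ ($o{\left(m \right)} = 4 - 29 = -25$)
$Z = 3$ ($Z = \left(-1\right) \left(-3\right) = 3$)
$p{\left(K \right)} = 15 + 5 K$ ($p{\left(K \right)} = 5 \left(3 + K\right) = 15 + 5 K$)
$\frac{p{\left(-22 \right)}}{o{\left(L{\left(0 \right)} \right)}} = \frac{15 + 5 \left(-22\right)}{-25} = \left(15 - 110\right) \left(- \frac{1}{25}\right) = \left(-95\right) \left(- \frac{1}{25}\right) = \frac{19}{5}$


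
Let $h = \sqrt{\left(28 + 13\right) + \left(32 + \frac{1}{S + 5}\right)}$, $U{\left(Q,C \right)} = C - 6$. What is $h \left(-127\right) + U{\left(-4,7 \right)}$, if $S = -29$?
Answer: $1 - \frac{127 \sqrt{10506}}{12} \approx -1083.8$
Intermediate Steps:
$U{\left(Q,C \right)} = -6 + C$ ($U{\left(Q,C \right)} = C - 6 = -6 + C$)
$h = \frac{\sqrt{10506}}{12}$ ($h = \sqrt{\left(28 + 13\right) + \left(32 + \frac{1}{-29 + 5}\right)} = \sqrt{41 + \left(32 + \frac{1}{-24}\right)} = \sqrt{41 + \left(32 - \frac{1}{24}\right)} = \sqrt{41 + \frac{767}{24}} = \sqrt{\frac{1751}{24}} = \frac{\sqrt{10506}}{12} \approx 8.5416$)
$h \left(-127\right) + U{\left(-4,7 \right)} = \frac{\sqrt{10506}}{12} \left(-127\right) + \left(-6 + 7\right) = - \frac{127 \sqrt{10506}}{12} + 1 = 1 - \frac{127 \sqrt{10506}}{12}$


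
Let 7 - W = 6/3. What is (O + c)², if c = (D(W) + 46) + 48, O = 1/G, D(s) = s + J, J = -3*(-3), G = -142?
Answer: 235162225/20164 ≈ 11662.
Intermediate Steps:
J = 9
W = 5 (W = 7 - 6/3 = 7 - 1*2 = 7 - 2 = 5)
D(s) = 9 + s (D(s) = s + 9 = 9 + s)
O = -1/142 (O = 1/(-142) = -1/142 ≈ -0.0070423)
c = 108 (c = ((9 + 5) + 46) + 48 = (14 + 46) + 48 = 60 + 48 = 108)
(O + c)² = (-1/142 + 108)² = (15335/142)² = 235162225/20164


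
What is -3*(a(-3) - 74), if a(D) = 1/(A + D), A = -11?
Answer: 3111/14 ≈ 222.21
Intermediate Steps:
a(D) = 1/(-11 + D)
-3*(a(-3) - 74) = -3*(1/(-11 - 3) - 74) = -3*(1/(-14) - 74) = -3*(-1/14 - 74) = -3*(-1037/14) = 3111/14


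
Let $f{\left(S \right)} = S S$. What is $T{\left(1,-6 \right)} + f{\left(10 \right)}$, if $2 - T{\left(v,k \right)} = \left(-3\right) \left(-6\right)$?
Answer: $84$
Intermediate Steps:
$T{\left(v,k \right)} = -16$ ($T{\left(v,k \right)} = 2 - \left(-3\right) \left(-6\right) = 2 - 18 = -16$)
$f{\left(S \right)} = S^{2}$
$T{\left(1,-6 \right)} + f{\left(10 \right)} = -16 + 10^{2} = -16 + 100 = 84$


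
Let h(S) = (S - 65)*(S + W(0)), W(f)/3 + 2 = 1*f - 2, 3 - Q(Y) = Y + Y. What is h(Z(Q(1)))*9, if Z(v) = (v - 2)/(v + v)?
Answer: 29475/4 ≈ 7368.8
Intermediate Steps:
Q(Y) = 3 - 2*Y (Q(Y) = 3 - (Y + Y) = 3 - 2*Y)
W(f) = -12 + 3*f (W(f) = -6 + 3*(1*f - 2) = -6 + 3*(f - 2) = -6 + 3*(-2 + f) = -6 + (-6 + 3*f) = -12 + 3*f)
Z(v) = (-2 + v)/(2*v) (Z(v) = (-2 + v)/((2*v)) = (-2 + v)*(1/(2*v)) = (-2 + v)/(2*v))
h(S) = (-65 + S)*(-12 + S) (h(S) = (S - 65)*(S + (-12 + 3*0)) = (-65 + S)*(S + (-12 + 0)) = (-65 + S)*(S - 12) = (-65 + S)*(-12 + S))
h(Z(Q(1)))*9 = (780 + ((-2 + (3 - 2*1))/(2*(3 - 2*1)))**2 - 77*(-2 + (3 - 2*1))/(2*(3 - 2*1)))*9 = (780 + ((-2 + (3 - 2))/(2*(3 - 2)))**2 - 77*(-2 + (3 - 2))/(2*(3 - 2)))*9 = (780 + ((1/2)*(-2 + 1)/1)**2 - 77*(-2 + 1)/(2*1))*9 = (780 + ((1/2)*1*(-1))**2 - 77*(-1)/2)*9 = (780 + (-1/2)**2 - 77*(-1/2))*9 = (780 + 1/4 + 77/2)*9 = (3275/4)*9 = 29475/4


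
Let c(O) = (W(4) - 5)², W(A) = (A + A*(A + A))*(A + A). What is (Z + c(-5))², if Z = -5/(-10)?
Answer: 25657312041/4 ≈ 6.4143e+9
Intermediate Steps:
Z = ½ (Z = -5*(-⅒) = ½ ≈ 0.50000)
W(A) = 2*A*(A + 2*A²) (W(A) = (A + A*(2*A))*(2*A) = (A + 2*A²)*(2*A) = 2*A*(A + 2*A²))
c(O) = 80089 (c(O) = (4²*(2 + 4*4) - 5)² = (16*(2 + 16) - 5)² = (16*18 - 5)² = (288 - 5)² = 283² = 80089)
(Z + c(-5))² = (½ + 80089)² = (160179/2)² = 25657312041/4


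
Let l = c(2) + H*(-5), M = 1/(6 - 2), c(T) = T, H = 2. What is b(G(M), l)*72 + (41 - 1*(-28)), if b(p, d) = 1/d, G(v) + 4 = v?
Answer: 60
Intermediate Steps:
M = 1/4 ≈ 0.25000
G(v) = -4 + v
l = -8 (l = 2 + 2*(-5) = 2 - 10 = -8)
b(G(M), l)*72 + (41 - 1*(-28)) = 72/(-8) + (41 - 1*(-28)) = -1/8*72 + (41 + 28) = -9 + 69 = 60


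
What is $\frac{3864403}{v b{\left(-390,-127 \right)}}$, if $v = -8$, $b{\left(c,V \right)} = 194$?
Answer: $- \frac{3864403}{1552} \approx -2489.9$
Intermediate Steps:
$\frac{3864403}{v b{\left(-390,-127 \right)}} = \frac{3864403}{\left(-8\right) 194} = \frac{3864403}{-1552} = 3864403 \left(- \frac{1}{1552}\right) = - \frac{3864403}{1552}$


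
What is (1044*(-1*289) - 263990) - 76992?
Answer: -642698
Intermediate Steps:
(1044*(-1*289) - 263990) - 76992 = (1044*(-289) - 263990) - 76992 = (-301716 - 263990) - 76992 = -565706 - 76992 = -642698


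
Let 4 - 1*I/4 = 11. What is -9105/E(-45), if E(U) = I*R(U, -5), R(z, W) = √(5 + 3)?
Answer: 9105*√2/112 ≈ 114.97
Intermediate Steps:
R(z, W) = 2*√2 (R(z, W) = √8 = 2*√2)
I = -28 (I = 16 - 4*11 = 16 - 44 = -28)
E(U) = -56*√2
-9105/E(-45) = -9105*(-√2/112) = -(-9105)*√2/112 = 9105*√2/112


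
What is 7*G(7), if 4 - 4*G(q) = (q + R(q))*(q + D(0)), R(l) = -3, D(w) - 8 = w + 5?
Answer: -133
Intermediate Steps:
D(w) = 13 + w (D(w) = 8 + (w + 5) = 8 + (5 + w) = 13 + w)
G(q) = 1 - (-3 + q)*(13 + q)/4 (G(q) = 1 - (q - 3)*(q + (13 + 0))/4 = 1 - (-3 + q)*(q + 13)/4 = 1 - (-3 + q)*(13 + q)/4)
7*G(7) = 7*(43/4 - 5/2*7 - ¼*7²) = 7*(43/4 - 35/2 - ¼*49) = 7*(43/4 - 35/2 - 49/4) = 7*(-19) = -133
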